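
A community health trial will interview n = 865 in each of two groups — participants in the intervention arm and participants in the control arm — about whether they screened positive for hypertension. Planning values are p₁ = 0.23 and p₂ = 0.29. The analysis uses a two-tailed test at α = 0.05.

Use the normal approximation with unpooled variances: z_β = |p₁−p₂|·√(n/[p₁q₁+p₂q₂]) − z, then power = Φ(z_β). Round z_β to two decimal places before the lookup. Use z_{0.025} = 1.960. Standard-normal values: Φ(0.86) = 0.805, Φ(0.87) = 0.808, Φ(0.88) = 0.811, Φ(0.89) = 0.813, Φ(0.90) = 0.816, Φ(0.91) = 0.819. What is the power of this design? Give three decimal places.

Power ≈ 0.813

z_β = |p₁−p₂|·√(n/[p₁q₁+p₂q₂]) − z_{α/2}
    = 0.06 · √(865/0.3830) − 1.960
    = 0.06 · 47.5235 − 1.960
    = 2.8514 − 1.960 = 0.8914 → 0.89
Power = Φ(0.89) = 0.813.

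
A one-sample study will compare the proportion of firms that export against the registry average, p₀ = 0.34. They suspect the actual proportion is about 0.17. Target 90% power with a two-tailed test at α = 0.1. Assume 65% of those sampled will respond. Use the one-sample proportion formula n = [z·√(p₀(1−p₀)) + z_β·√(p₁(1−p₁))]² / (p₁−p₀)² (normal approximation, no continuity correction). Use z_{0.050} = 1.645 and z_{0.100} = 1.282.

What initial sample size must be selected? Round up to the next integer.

n = [z_{α/2}·√(p₀q₀) + z_β·√(p₁q₁)]² / (p₁ − p₀)²
  = [1.645·√(0.34·0.66) + 1.282·√(0.17·0.83)]² / (-0.17)²
  = [1.645·0.4737 + 1.282·0.3756]² / 0.0289
  = [1.2608]² / 0.0289
  = 55.01
Adjust for 65% response: 55.01 / 0.65 = 84.62.
Round up → n = 85.

n = 85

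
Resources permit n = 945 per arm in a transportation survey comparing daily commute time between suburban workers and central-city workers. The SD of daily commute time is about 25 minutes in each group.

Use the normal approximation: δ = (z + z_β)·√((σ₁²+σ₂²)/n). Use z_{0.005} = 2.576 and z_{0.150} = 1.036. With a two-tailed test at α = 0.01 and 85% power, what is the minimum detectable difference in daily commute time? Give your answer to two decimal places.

Minimum detectable difference ≈ 4.15 minutes

δ = (z_{α/2} + z_β) · √((σ₁²+σ₂²)/n)
  = (2.576 + 1.036) · √(1250/945)
  = 3.612 · √1.3228
  = 3.612 · 1.1501
  = 4.1542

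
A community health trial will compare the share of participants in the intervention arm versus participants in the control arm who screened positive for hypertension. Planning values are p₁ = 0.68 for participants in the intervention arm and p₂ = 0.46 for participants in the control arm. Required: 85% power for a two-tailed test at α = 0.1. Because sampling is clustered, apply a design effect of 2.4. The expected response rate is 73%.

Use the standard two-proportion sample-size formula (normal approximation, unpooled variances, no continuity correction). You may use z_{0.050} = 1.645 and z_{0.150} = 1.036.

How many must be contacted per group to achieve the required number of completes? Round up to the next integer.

n = 228 per group

n = (z_{α/2} + z_β)² · [p₁(1−p₁) + p₂(1−p₂)] / (p₁ − p₂)²
  = (1.645 + 1.036)² · (0.68·0.32 + 0.46·0.54) / (0.22)²
  = (2.681)² · (0.2176 + 0.2484) / 0.0484
  = 7.1878 · 0.4660 / 0.0484
  = 69.20
Design effect: 2.4 × 69.20 = 166.09.
Adjust for 73% response: 166.09 / 0.73 = 227.52.
Round up → n = 228 per group.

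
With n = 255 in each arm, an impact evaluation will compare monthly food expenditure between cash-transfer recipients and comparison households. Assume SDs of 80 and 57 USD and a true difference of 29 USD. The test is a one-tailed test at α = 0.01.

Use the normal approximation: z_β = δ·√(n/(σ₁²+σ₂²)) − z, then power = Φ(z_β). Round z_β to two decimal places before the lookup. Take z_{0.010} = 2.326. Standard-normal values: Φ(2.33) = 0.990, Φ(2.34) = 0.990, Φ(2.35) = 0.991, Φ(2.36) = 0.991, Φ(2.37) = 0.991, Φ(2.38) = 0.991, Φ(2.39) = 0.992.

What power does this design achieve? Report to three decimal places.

z_β = δ·√(n/(σ₁²+σ₂²)) − z_α
    = 29 · √(255/9649) − 2.326
    = 29 · 0.16257 − 2.326
    = 4.7144 − 2.326 = 2.3884 → 2.39
Power = Φ(2.39) = 0.992.

Power ≈ 0.992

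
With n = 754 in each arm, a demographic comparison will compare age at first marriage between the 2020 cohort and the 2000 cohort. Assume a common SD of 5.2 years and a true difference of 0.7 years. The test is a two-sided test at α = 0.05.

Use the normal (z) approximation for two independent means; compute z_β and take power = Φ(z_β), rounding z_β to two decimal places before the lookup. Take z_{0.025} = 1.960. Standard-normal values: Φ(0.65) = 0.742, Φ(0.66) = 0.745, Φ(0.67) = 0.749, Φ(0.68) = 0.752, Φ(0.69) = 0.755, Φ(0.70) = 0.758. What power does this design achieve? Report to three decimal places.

Power ≈ 0.742

z_β = δ·√(n/(σ₁²+σ₂²)) − z_{α/2}
    = 0.7 · √(754/54.08) − 1.960
    = 0.7 · 3.73394 − 1.960
    = 2.6138 − 1.960 = 0.6538 → 0.65
Power = Φ(0.65) = 0.742.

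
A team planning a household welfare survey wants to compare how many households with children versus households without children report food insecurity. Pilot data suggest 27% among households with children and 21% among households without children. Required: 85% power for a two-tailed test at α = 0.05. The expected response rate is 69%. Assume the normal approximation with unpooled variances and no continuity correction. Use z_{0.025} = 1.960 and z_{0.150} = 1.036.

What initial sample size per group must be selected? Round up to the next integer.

n = 1312 per group

n = (z_{α/2} + z_β)² · [p₁(1−p₁) + p₂(1−p₂)] / (p₁ − p₂)²
  = (1.960 + 1.036)² · (0.27·0.73 + 0.21·0.79) / (0.06)²
  = (2.996)² · (0.1971 + 0.1659) / 0.0036
  = 8.9760 · 0.3630 / 0.0036
  = 905.08
Adjust for 69% response: 905.08 / 0.69 = 1311.71.
Round up → n = 1312 per group.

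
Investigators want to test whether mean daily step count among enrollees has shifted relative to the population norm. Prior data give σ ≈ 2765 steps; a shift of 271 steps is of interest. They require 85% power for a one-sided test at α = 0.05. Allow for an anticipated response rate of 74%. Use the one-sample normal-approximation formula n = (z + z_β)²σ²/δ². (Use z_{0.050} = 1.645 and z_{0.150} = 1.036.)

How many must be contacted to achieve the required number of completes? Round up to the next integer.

n = 1012

n = (z_α + z_β)² · σ² / δ²
  = (1.645 + 1.036)² · 2765² / 271²
  = 7.1878 · 7645225 / 73441
  = 748.25
Adjust for 74% response: 748.25 / 0.74 = 1011.15.
Round up → n = 1012.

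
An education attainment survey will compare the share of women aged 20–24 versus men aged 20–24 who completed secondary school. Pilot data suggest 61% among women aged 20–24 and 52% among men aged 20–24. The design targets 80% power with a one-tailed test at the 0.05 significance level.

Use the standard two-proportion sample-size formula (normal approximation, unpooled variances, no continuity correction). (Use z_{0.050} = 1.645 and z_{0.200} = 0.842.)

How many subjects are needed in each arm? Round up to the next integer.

n = 373 per group

n = (z_α + z_β)² · [p₁(1−p₁) + p₂(1−p₂)] / (p₁ − p₂)²
  = (1.645 + 0.842)² · (0.61·0.39 + 0.52·0.48) / (0.09)²
  = (2.487)² · (0.2379 + 0.2496) / 0.0081
  = 6.1852 · 0.4875 / 0.0081
  = 372.26
Round up → n = 373 per group.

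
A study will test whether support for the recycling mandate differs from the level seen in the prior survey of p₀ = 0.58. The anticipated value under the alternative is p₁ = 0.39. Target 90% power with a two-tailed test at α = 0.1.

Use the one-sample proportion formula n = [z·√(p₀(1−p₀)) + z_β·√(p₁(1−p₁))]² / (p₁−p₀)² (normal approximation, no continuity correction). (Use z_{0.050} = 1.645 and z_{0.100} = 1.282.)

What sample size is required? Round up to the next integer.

n = 58

n = [z_{α/2}·√(p₀q₀) + z_β·√(p₁q₁)]² / (p₁ − p₀)²
  = [1.645·√(0.58·0.42) + 1.282·√(0.39·0.61)]² / (-0.19)²
  = [1.645·0.4936 + 1.282·0.4877]² / 0.0361
  = [1.4372]² / 0.0361
  = 57.22
Round up → n = 58.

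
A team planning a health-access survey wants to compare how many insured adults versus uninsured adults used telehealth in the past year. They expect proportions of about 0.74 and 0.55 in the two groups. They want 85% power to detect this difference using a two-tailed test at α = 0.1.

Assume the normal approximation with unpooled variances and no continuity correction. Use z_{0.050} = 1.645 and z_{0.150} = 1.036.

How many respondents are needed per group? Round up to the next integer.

n = 88 per group

n = (z_{α/2} + z_β)² · [p₁(1−p₁) + p₂(1−p₂)] / (p₁ − p₂)²
  = (1.645 + 1.036)² · (0.74·0.26 + 0.55·0.45) / (0.19)²
  = (2.681)² · (0.1924 + 0.2475) / 0.0361
  = 7.1878 · 0.4399 / 0.0361
  = 87.59
Round up → n = 88 per group.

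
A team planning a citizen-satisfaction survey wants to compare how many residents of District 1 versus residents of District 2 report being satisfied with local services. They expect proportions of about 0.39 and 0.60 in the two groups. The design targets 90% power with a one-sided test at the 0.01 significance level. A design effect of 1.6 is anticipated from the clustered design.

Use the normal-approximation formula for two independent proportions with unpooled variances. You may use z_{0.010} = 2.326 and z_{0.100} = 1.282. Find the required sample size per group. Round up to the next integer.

n = (z_α + z_β)² · [p₁(1−p₁) + p₂(1−p₂)] / (p₁ − p₂)²
  = (2.326 + 1.282)² · (0.39·0.61 + 0.60·0.40) / (-0.21)²
  = (3.608)² · (0.2379 + 0.2400) / 0.0441
  = 13.0177 · 0.4779 / 0.0441
  = 141.07
Design effect: 1.6 × 141.07 = 225.71.
Round up → n = 226 per group.

n = 226 per group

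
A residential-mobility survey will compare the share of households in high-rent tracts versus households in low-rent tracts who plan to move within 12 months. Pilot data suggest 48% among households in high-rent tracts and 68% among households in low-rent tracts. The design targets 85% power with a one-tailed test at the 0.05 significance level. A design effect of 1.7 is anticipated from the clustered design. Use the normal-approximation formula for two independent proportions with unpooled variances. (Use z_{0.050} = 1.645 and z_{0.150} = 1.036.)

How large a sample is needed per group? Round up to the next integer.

n = (z_α + z_β)² · [p₁(1−p₁) + p₂(1−p₂)] / (p₁ − p₂)²
  = (1.645 + 1.036)² · (0.48·0.52 + 0.68·0.32) / (-0.20)²
  = (2.681)² · (0.2496 + 0.2176) / 0.0400
  = 7.1878 · 0.4672 / 0.0400
  = 83.95
Design effect: 1.7 × 83.95 = 142.72.
Round up → n = 143 per group.

n = 143 per group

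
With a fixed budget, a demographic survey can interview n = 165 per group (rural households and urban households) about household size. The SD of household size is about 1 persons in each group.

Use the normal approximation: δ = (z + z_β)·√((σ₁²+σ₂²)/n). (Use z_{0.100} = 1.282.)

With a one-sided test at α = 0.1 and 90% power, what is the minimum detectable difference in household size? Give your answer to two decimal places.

Minimum detectable difference ≈ 0.28 persons

δ = (z_α + z_β) · √((σ₁²+σ₂²)/n)
  = (1.282 + 1.282) · √(2/165)
  = 2.564 · √0.01212
  = 2.564 · 0.1101
  = 0.2823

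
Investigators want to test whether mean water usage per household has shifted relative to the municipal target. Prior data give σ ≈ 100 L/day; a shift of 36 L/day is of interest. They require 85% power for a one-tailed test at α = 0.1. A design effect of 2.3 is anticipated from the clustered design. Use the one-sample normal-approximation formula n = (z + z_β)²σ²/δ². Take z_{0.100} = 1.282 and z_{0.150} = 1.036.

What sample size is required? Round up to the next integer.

n = 96

n = (z_α + z_β)² · σ² / δ²
  = (1.282 + 1.036)² · 100² / 36²
  = 5.3731 · 10000 / 1296
  = 41.46
Design effect: 2.3 × 41.46 = 95.36.
Round up → n = 96.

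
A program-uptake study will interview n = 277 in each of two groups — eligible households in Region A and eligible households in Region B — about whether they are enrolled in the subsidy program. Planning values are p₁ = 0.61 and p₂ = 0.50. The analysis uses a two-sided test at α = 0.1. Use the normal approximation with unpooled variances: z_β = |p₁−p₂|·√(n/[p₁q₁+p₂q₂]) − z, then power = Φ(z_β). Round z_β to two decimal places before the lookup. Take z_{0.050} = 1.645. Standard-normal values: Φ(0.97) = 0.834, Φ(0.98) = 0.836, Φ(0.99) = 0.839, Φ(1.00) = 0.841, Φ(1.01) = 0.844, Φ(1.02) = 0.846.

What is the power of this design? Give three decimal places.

z_β = |p₁−p₂|·√(n/[p₁q₁+p₂q₂]) − z_{α/2}
    = 0.11 · √(277/0.4879) − 1.645
    = 0.11 · 23.8273 − 1.645
    = 2.6210 − 1.645 = 0.9760 → 0.98
Power = Φ(0.98) = 0.836.

Power ≈ 0.836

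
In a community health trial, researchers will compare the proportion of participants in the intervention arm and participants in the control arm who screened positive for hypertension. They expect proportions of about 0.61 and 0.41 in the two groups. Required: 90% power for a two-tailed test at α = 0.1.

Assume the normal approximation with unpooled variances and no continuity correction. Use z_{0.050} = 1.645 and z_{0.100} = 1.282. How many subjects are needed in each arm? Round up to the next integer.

n = 103 per group

n = (z_{α/2} + z_β)² · [p₁(1−p₁) + p₂(1−p₂)] / (p₁ − p₂)²
  = (1.645 + 1.282)² · (0.61·0.39 + 0.41·0.59) / (0.20)²
  = (2.927)² · (0.2379 + 0.2419) / 0.0400
  = 8.5673 · 0.4798 / 0.0400
  = 102.77
Round up → n = 103 per group.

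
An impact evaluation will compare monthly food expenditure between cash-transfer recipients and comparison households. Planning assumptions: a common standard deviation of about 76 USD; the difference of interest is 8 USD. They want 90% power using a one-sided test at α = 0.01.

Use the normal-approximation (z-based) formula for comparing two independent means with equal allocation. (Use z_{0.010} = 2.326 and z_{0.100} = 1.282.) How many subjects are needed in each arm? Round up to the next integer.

n = (z_α + z_β)² · (σ₁² + σ₂²) / δ²
  = (2.326 + 1.282)² · (2·76² = 11552) / 8²
  = 13.0177 · 11552 / 64
  = 2349.69
Round up → n = 2350 per group.

n = 2350 per group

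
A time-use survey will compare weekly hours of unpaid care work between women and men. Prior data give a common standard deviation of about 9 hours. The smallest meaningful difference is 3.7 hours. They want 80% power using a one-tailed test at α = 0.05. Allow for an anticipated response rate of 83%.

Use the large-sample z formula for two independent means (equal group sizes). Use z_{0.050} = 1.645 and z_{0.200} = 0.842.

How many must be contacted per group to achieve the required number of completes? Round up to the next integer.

n = 89 per group

n = (z_α + z_β)² · (σ₁² + σ₂²) / δ²
  = (1.645 + 0.842)² · (2·9² = 162) / 3.7²
  = 6.1852 · 162 / 13.69
  = 73.19
Adjust for 83% response: 73.19 / 0.83 = 88.18.
Round up → n = 89 per group.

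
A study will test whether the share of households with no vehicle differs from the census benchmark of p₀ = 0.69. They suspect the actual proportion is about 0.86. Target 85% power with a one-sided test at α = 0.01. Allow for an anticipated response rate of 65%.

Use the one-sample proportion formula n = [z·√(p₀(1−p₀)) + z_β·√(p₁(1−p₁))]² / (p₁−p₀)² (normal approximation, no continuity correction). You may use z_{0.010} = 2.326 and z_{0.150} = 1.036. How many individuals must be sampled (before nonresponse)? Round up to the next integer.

n = [z_α·√(p₀q₀) + z_β·√(p₁q₁)]² / (p₁ − p₀)²
  = [2.326·√(0.69·0.31) + 1.036·√(0.86·0.14)]² / (0.17)²
  = [2.326·0.4625 + 1.036·0.3470]² / 0.0289
  = [1.4352]² / 0.0289
  = 71.28
Adjust for 65% response: 71.28 / 0.65 = 109.66.
Round up → n = 110.

n = 110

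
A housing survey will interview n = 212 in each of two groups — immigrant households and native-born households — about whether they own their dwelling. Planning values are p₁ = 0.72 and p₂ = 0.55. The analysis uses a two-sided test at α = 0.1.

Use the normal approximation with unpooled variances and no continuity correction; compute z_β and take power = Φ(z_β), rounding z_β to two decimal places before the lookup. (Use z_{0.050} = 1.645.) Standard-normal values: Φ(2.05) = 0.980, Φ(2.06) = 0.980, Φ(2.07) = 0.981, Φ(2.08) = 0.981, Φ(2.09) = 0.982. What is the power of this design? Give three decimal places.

Power ≈ 0.980

z_β = |p₁−p₂|·√(n/[p₁q₁+p₂q₂]) − z_{α/2}
    = 0.17 · √(212/0.4491) − 1.645
    = 0.17 · 21.7268 − 1.645
    = 3.6936 − 1.645 = 2.0486 → 2.05
Power = Φ(2.05) = 0.980.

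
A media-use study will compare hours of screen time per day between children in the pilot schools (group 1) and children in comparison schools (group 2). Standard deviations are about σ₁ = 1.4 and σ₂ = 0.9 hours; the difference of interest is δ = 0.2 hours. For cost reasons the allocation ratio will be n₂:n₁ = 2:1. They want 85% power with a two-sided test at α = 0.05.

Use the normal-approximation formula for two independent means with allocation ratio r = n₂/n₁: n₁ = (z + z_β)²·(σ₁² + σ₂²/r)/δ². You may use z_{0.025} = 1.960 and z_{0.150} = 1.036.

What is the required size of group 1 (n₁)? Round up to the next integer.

n₁ = (z_{α/2} + z_β)² · (σ₁² + σ₂²/r) / δ²
   = (1.960 + 1.036)² · (1.4² + 0.9²/2) / 0.2²
   = 8.9760 · (1.96 + 0.405) / 0.04
   = 8.9760 · 2.365 / 0.04
   = 530.71
Round up → n₁ = 531; n₂ = r·n₁ = 2 × 531 = 1062.

n₁ = 531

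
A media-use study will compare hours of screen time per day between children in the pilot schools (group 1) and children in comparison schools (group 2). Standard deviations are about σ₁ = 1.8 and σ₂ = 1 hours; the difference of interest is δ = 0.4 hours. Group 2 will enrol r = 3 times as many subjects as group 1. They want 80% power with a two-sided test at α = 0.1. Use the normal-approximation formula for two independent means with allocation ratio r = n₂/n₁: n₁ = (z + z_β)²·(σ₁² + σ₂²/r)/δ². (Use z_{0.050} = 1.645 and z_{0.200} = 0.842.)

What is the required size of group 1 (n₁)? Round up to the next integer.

n₁ = (z_{α/2} + z_β)² · (σ₁² + σ₂²/r) / δ²
   = (1.645 + 0.842)² · (1.8² + 1²/3) / 0.4²
   = 6.1852 · (3.24 + 0.33333) / 0.16
   = 6.1852 · 3.5733 / 0.16
   = 138.14
Round up → n₁ = 139; n₂ = r·n₁ = 3 × 139 = 417.

n₁ = 139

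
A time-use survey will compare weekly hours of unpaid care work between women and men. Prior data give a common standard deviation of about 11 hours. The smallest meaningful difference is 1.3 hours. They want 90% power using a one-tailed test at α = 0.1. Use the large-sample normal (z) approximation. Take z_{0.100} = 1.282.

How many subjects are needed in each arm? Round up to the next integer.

n = 942 per group

n = (z_α + z_β)² · (σ₁² + σ₂²) / δ²
  = (1.282 + 1.282)² · (2·11² = 242) / 1.3²
  = 6.5741 · 242 / 1.69
  = 941.38
Round up → n = 942 per group.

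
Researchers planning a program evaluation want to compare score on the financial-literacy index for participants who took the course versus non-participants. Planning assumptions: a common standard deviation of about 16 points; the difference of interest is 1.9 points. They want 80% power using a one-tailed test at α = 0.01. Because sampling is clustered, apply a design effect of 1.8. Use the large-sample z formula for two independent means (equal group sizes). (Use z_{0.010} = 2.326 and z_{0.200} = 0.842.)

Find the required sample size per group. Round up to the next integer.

n = 2563 per group

n = (z_α + z_β)² · (σ₁² + σ₂²) / δ²
  = (2.326 + 0.842)² · (2·16² = 512) / 1.9²
  = 10.0362 · 512 / 3.61
  = 1423.42
Design effect: 1.8 × 1423.42 = 2562.16.
Round up → n = 2563 per group.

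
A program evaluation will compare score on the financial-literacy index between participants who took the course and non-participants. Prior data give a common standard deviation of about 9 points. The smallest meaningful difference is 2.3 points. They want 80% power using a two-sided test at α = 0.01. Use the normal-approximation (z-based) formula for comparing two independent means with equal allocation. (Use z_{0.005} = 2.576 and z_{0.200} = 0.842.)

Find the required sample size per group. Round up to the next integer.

n = (z_{α/2} + z_β)² · (σ₁² + σ₂²) / δ²
  = (2.576 + 0.842)² · (2·9² = 162) / 2.3²
  = 11.6827 · 162 / 5.29
  = 357.77
Round up → n = 358 per group.

n = 358 per group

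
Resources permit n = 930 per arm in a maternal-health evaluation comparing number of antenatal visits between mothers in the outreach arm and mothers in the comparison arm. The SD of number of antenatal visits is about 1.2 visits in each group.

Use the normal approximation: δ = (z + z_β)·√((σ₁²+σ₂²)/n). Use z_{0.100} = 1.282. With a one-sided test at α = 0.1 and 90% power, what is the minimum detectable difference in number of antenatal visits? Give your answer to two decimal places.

Minimum detectable difference ≈ 0.14 visits

δ = (z_α + z_β) · √((σ₁²+σ₂²)/n)
  = (1.282 + 1.282) · √(2.88/930)
  = 2.564 · √0.0031
  = 2.564 · 0.0556
  = 0.1427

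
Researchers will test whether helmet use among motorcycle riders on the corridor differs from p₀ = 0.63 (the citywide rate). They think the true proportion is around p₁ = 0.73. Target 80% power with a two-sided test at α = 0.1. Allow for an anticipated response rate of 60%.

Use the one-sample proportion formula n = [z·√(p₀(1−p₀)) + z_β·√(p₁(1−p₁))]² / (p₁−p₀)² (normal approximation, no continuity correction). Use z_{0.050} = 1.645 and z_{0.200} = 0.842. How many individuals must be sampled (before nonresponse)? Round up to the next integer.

n = [z_{α/2}·√(p₀q₀) + z_β·√(p₁q₁)]² / (p₁ − p₀)²
  = [1.645·√(0.63·0.37) + 0.842·√(0.73·0.27)]² / (0.10)²
  = [1.645·0.4828 + 0.842·0.4440]² / 0.0100
  = [1.1680]² / 0.0100
  = 136.43
Adjust for 60% response: 136.43 / 0.60 = 227.38.
Round up → n = 228.

n = 228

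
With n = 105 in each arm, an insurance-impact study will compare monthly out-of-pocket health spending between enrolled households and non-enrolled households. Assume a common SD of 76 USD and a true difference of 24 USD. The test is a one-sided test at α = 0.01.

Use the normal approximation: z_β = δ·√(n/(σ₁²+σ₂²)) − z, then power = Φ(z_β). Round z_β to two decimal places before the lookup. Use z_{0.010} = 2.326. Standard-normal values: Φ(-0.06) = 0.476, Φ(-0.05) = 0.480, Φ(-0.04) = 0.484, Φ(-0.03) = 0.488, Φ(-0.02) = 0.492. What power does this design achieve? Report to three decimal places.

z_β = δ·√(n/(σ₁²+σ₂²)) − z_α
    = 24 · √(105/11552) − 2.326
    = 24 · 0.09534 − 2.326
    = 2.2881 − 2.326 = -0.0379 → -0.04
Power = Φ(-0.04) = 0.484.

Power ≈ 0.484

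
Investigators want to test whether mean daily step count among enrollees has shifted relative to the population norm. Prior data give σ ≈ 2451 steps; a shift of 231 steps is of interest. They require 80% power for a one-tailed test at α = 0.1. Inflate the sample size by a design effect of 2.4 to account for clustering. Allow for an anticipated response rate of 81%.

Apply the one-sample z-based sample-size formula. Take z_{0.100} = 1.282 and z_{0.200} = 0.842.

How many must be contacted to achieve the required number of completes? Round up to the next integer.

n = (z_α + z_β)² · σ² / δ²
  = (1.282 + 0.842)² · 2451² / 231²
  = 4.5114 · 6007401 / 53361
  = 507.89
Design effect: 2.4 × 507.89 = 1218.94.
Adjust for 81% response: 1218.94 / 0.81 = 1504.87.
Round up → n = 1505.

n = 1505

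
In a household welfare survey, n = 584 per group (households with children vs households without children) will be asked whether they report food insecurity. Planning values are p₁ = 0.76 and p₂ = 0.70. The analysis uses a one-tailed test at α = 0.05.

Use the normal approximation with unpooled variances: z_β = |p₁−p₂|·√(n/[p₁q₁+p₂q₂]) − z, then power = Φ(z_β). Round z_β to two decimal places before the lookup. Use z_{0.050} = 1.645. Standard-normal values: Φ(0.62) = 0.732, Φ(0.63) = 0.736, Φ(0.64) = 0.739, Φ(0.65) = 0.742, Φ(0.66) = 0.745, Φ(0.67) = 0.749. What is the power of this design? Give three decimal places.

Power ≈ 0.749

z_β = |p₁−p₂|·√(n/[p₁q₁+p₂q₂]) − z_α
    = 0.06 · √(584/0.3924) − 1.645
    = 0.06 · 38.5782 − 1.645
    = 2.3147 − 1.645 = 0.6697 → 0.67
Power = Φ(0.67) = 0.749.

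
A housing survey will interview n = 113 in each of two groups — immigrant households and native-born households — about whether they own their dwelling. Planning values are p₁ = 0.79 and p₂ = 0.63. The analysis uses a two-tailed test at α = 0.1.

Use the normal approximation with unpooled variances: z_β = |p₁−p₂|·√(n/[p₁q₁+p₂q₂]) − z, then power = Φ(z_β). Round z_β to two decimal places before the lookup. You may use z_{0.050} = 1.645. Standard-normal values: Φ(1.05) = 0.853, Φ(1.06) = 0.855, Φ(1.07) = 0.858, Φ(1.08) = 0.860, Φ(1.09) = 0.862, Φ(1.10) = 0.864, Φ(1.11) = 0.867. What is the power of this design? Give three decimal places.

z_β = |p₁−p₂|·√(n/[p₁q₁+p₂q₂]) − z_{α/2}
    = 0.16 · √(113/0.3990) − 1.645
    = 0.16 · 16.8288 − 1.645
    = 2.6926 − 1.645 = 1.0476 → 1.05
Power = Φ(1.05) = 0.853.

Power ≈ 0.853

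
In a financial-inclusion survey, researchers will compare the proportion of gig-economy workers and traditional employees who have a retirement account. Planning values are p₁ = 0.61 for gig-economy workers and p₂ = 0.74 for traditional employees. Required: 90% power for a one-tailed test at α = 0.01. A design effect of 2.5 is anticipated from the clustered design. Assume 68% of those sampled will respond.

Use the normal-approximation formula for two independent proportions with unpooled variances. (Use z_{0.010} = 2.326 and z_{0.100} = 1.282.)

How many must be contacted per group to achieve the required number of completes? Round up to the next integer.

n = 1219 per group

n = (z_α + z_β)² · [p₁(1−p₁) + p₂(1−p₂)] / (p₁ − p₂)²
  = (2.326 + 1.282)² · (0.61·0.39 + 0.74·0.26) / (-0.13)²
  = (3.608)² · (0.2379 + 0.1924) / 0.0169
  = 13.0177 · 0.4303 / 0.0169
  = 331.45
Design effect: 2.5 × 331.45 = 828.62.
Adjust for 68% response: 828.62 / 0.68 = 1218.57.
Round up → n = 1219 per group.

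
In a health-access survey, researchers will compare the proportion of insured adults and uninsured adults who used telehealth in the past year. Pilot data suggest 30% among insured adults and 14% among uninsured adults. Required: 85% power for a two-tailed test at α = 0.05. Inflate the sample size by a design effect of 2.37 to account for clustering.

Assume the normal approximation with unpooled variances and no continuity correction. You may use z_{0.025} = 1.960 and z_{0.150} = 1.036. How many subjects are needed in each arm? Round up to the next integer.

n = 275 per group

n = (z_{α/2} + z_β)² · [p₁(1−p₁) + p₂(1−p₂)] / (p₁ − p₂)²
  = (1.960 + 1.036)² · (0.30·0.70 + 0.14·0.86) / (0.16)²
  = (2.996)² · (0.2100 + 0.1204) / 0.0256
  = 8.9760 · 0.3304 / 0.0256
  = 115.85
Design effect: 2.37 × 115.85 = 274.56.
Round up → n = 275 per group.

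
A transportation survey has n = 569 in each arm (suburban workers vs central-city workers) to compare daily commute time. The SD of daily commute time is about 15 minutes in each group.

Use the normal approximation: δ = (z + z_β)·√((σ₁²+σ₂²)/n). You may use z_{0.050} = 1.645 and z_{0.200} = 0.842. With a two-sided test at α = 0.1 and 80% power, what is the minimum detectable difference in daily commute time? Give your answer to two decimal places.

δ = (z_{α/2} + z_β) · √((σ₁²+σ₂²)/n)
  = (1.645 + 0.842) · √(450/569)
  = 2.487 · √0.79086
  = 2.487 · 0.8893
  = 2.2117

Minimum detectable difference ≈ 2.21 minutes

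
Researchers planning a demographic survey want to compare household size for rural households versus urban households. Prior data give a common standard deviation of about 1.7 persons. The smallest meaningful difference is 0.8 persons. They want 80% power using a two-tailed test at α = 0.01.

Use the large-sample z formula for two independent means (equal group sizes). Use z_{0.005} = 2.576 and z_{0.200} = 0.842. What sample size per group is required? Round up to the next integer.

n = (z_{α/2} + z_β)² · (σ₁² + σ₂²) / δ²
  = (2.576 + 0.842)² · (2·1.7² = 5.78) / 0.8²
  = 11.6827 · 5.78 / 0.64
  = 105.51
Round up → n = 106 per group.

n = 106 per group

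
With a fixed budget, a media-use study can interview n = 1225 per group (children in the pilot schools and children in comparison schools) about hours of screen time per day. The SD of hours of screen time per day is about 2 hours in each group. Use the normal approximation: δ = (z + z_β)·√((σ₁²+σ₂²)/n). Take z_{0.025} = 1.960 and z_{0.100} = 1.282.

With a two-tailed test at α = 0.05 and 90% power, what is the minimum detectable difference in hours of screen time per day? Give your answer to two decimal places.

δ = (z_{α/2} + z_β) · √((σ₁²+σ₂²)/n)
  = (1.960 + 1.282) · √(8/1225)
  = 3.242 · √0.00653
  = 3.242 · 0.0808
  = 0.2620

Minimum detectable difference ≈ 0.26 hours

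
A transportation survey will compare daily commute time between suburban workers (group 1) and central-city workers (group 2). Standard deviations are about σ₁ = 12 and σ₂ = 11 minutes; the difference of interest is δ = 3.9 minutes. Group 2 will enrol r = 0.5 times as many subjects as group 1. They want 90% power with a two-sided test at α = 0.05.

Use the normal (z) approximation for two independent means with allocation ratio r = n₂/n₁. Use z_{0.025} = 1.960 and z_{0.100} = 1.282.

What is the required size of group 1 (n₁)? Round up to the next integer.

n₁ = (z_{α/2} + z_β)² · (σ₁² + σ₂²/r) / δ²
   = (1.960 + 1.282)² · (12² + 11²/0.5) / 3.9²
   = 10.5106 · (144 + 242) / 15.21
   = 10.5106 · 386 / 15.21
   = 266.74
Round up → n₁ = 267; n₂ = r·n₁ = 0.5 × 267 = 134.

n₁ = 267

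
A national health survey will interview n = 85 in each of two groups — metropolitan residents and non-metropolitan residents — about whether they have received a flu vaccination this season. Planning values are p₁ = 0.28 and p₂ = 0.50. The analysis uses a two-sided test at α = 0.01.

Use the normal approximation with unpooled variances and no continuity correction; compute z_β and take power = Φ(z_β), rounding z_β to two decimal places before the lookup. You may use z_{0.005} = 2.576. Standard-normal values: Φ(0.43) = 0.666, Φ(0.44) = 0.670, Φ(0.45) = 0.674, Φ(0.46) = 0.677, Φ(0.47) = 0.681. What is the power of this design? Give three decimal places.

z_β = |p₁−p₂|·√(n/[p₁q₁+p₂q₂]) − z_{α/2}
    = 0.22 · √(85/0.4516) − 2.576
    = 0.22 · 13.7193 − 2.576
    = 3.0182 − 2.576 = 0.4422 → 0.44
Power = Φ(0.44) = 0.670.

Power ≈ 0.670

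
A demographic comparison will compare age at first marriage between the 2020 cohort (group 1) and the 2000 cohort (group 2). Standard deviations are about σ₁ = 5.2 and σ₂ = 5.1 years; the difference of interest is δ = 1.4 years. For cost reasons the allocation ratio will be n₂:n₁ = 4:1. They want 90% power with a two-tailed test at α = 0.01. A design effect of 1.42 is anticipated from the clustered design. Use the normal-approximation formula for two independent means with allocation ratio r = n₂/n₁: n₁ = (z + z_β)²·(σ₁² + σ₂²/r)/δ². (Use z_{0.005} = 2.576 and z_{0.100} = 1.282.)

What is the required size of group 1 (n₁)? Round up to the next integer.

n₁ = 362

n₁ = (z_{α/2} + z_β)² · (σ₁² + σ₂²/r) / δ²
   = (2.576 + 1.282)² · (5.2² + 5.1²/4) / 1.4²
   = 14.8842 · (27.04 + 6.5025) / 1.96
   = 14.8842 · 33.5425 / 1.96
   = 254.72
Design effect: 1.42 × 254.72 = 361.70.
Round up → n₁ = 362; n₂ = r·n₁ = 4 × 362 = 1448.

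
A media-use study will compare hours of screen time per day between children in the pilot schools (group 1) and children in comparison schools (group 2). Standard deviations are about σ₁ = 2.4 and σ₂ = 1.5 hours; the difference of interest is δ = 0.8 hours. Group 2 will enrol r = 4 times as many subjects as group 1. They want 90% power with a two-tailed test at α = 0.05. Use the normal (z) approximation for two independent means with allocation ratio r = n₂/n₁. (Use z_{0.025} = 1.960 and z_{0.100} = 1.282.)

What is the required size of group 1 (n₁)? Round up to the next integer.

n₁ = (z_{α/2} + z_β)² · (σ₁² + σ₂²/r) / δ²
   = (1.960 + 1.282)² · (2.4² + 1.5²/4) / 0.8²
   = 10.5106 · (5.76 + 0.5625) / 0.64
   = 10.5106 · 6.3225 / 0.64
   = 103.83
Round up → n₁ = 104; n₂ = r·n₁ = 4 × 104 = 416.

n₁ = 104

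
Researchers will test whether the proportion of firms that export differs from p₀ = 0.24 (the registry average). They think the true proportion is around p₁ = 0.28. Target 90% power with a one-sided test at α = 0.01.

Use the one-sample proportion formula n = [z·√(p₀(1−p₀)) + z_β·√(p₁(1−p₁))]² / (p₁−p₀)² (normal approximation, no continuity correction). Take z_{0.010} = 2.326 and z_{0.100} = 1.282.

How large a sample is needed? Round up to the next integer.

n = [z_α·√(p₀q₀) + z_β·√(p₁q₁)]² / (p₁ − p₀)²
  = [2.326·√(0.24·0.76) + 1.282·√(0.28·0.72)]² / (0.04)²
  = [2.326·0.4271 + 1.282·0.4490]² / 0.0016
  = [1.5690]² / 0.0016
  = 1538.62
Round up → n = 1539.

n = 1539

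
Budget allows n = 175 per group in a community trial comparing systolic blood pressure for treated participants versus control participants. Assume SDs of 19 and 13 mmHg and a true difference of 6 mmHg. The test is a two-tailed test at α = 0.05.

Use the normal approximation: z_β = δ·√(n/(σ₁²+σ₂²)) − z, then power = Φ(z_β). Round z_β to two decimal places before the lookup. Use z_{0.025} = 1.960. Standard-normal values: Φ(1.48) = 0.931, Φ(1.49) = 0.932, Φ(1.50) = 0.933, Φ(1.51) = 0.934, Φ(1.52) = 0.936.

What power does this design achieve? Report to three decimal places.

Power ≈ 0.932

z_β = δ·√(n/(σ₁²+σ₂²)) − z_{α/2}
    = 6 · √(175/530) − 1.960
    = 6 · 0.57462 − 1.960
    = 3.4477 − 1.960 = 1.4877 → 1.49
Power = Φ(1.49) = 0.932.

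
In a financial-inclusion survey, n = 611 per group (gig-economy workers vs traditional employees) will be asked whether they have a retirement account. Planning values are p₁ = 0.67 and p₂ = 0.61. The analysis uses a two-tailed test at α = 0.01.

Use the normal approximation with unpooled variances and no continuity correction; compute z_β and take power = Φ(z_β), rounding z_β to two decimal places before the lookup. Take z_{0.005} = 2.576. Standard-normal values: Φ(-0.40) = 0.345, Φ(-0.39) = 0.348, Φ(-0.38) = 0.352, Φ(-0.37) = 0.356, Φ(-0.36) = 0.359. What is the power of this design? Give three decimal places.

Power ≈ 0.348

z_β = |p₁−p₂|·√(n/[p₁q₁+p₂q₂]) − z_{α/2}
    = 0.06 · √(611/0.4590) − 2.576
    = 0.06 · 36.4850 − 2.576
    = 2.1891 − 2.576 = -0.3869 → -0.39
Power = Φ(-0.39) = 0.348.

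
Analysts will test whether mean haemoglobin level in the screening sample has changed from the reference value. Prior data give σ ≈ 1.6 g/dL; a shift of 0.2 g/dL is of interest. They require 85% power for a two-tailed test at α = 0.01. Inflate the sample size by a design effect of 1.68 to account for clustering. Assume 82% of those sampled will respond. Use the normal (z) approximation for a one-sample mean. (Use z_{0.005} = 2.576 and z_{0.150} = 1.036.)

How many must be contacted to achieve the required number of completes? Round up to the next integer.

n = (z_{α/2} + z_β)² · σ² / δ²
  = (2.576 + 1.036)² · 1.6² / 0.2²
  = 13.0465 · 2.56 / 0.04
  = 834.98
Design effect: 1.68 × 834.98 = 1402.76.
Adjust for 82% response: 1402.76 / 0.82 = 1710.69.
Round up → n = 1711.

n = 1711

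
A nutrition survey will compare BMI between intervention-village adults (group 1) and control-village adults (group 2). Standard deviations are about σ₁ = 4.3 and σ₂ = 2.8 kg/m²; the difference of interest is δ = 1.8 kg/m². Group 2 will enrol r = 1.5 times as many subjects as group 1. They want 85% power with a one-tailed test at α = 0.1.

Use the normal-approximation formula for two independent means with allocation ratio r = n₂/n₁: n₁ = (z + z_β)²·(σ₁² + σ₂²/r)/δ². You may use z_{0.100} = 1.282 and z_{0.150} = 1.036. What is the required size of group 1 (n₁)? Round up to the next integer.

n₁ = (z_α + z_β)² · (σ₁² + σ₂²/r) / δ²
   = (1.282 + 1.036)² · (4.3² + 2.8²/1.5) / 1.8²
   = 5.3731 · (18.49 + 5.2267) / 3.24
   = 5.3731 · 23.7167 / 3.24
   = 39.33
Round up → n₁ = 40; n₂ = r·n₁ = 1.5 × 40 = 60.

n₁ = 40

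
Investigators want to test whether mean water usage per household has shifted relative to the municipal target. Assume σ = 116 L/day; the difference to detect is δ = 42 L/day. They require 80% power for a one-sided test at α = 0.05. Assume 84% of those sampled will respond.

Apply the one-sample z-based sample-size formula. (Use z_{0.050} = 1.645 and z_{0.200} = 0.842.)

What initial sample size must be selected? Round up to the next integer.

n = (z_α + z_β)² · σ² / δ²
  = (1.645 + 0.842)² · 116² / 42²
  = 6.1852 · 13456 / 1764
  = 47.18
Adjust for 84% response: 47.18 / 0.84 = 56.17.
Round up → n = 57.

n = 57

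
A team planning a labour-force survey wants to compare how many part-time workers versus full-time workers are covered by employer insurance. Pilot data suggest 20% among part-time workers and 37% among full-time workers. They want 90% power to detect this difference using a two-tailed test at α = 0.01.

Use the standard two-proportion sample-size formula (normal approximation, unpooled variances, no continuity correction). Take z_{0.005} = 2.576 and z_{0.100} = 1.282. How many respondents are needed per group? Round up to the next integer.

n = (z_{α/2} + z_β)² · [p₁(1−p₁) + p₂(1−p₂)] / (p₁ − p₂)²
  = (2.576 + 1.282)² · (0.20·0.80 + 0.37·0.63) / (-0.17)²
  = (3.858)² · (0.1600 + 0.2331) / 0.0289
  = 14.8842 · 0.3931 / 0.0289
  = 202.46
Round up → n = 203 per group.

n = 203 per group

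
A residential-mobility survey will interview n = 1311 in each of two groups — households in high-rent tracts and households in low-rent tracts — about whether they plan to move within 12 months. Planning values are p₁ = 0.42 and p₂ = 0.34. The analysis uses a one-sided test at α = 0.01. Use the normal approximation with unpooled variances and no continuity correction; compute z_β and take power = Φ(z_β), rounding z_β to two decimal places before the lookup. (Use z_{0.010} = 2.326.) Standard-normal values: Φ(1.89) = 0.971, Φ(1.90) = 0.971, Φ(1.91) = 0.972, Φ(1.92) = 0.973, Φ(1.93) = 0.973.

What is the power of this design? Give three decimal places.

z_β = |p₁−p₂|·√(n/[p₁q₁+p₂q₂]) − z_α
    = 0.08 · √(1311/0.4680) − 2.326
    = 0.08 · 52.9271 − 2.326
    = 4.2342 − 2.326 = 1.9082 → 1.91
Power = Φ(1.91) = 0.972.

Power ≈ 0.972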